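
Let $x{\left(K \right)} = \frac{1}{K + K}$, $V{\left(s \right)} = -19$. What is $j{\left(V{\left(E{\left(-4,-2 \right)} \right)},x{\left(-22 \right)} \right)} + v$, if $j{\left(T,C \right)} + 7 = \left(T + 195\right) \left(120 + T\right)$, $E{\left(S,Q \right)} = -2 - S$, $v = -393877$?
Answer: $-376108$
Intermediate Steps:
$x{\left(K \right)} = \frac{1}{2 K}$
$j{\left(T,C \right)} = -7 + \left(120 + T\right) \left(195 + T\right)$ ($j{\left(T,C \right)} = -7 + \left(T + 195\right) \left(120 + T\right) = -7 + \left(195 + T\right) \left(120 + T\right) = -7 + \left(120 + T\right) \left(195 + T\right)$)
$j{\left(V{\left(E{\left(-4,-2 \right)} \right)},x{\left(-22 \right)} \right)} + v = \left(23393 + \left(-19\right)^{2} + 315 \left(-19\right)\right) - 393877 = \left(23393 + 361 - 5985\right) - 393877 = 17769 - 393877 = -376108$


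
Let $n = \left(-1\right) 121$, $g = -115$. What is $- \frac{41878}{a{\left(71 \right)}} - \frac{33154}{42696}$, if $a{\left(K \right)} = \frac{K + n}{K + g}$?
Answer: $- \frac{19668668393}{533700} \approx -36853.0$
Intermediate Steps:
$n = -121$
$a{\left(K \right)} = \frac{-121 + K}{-115 + K}$ ($a{\left(K \right)} = \frac{K - 121}{K - 115} = \frac{-121 + K}{-115 + K}$)
$- \frac{41878}{a{\left(71 \right)}} - \frac{33154}{42696} = - \frac{41878}{\frac{1}{-115 + 71} \left(-121 + 71\right)} - \frac{33154}{42696} = - \frac{41878}{\frac{1}{-44} \left(-50\right)} - \frac{16577}{21348} = - \frac{41878}{\left(- \frac{1}{44}\right) \left(-50\right)} - \frac{16577}{21348} = - \frac{41878}{\frac{25}{22}} - \frac{16577}{21348} = \left(-41878\right) \frac{22}{25} - \frac{16577}{21348} = - \frac{921316}{25} - \frac{16577}{21348} = - \frac{19668668393}{533700}$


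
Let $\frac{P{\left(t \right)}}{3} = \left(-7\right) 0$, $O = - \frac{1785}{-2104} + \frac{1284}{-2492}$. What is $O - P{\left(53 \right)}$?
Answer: $\frac{436671}{1310792} \approx 0.33314$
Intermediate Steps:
$O = \frac{436671}{1310792}$ ($O = \left(-1785\right) \left(- \frac{1}{2104}\right) + 1284 \left(- \frac{1}{2492}\right) = \frac{1785}{2104} - \frac{321}{623} = \frac{436671}{1310792} \approx 0.33314$)
$P{\left(t \right)} = 0$ ($P{\left(t \right)} = 3 \left(\left(-7\right) 0\right) = 3 \cdot 0 = 0$)
$O - P{\left(53 \right)} = \frac{436671}{1310792} - 0 = \frac{436671}{1310792} + 0 = \frac{436671}{1310792}$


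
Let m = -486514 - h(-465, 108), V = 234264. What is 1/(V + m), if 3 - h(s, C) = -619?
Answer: -1/252872 ≈ -3.9546e-6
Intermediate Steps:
h(s, C) = 622 (h(s, C) = 3 - 1*(-619) = 3 + 619 = 622)
m = -487136 (m = -486514 - 1*622 = -486514 - 622 = -487136)
1/(V + m) = 1/(234264 - 487136) = 1/(-252872) = -1/252872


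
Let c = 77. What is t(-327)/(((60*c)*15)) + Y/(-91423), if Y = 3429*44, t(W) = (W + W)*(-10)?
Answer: -164296673/105593565 ≈ -1.5559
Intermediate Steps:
t(W) = -20*W (t(W) = (2*W)*(-10) = -20*W)
Y = 150876
t(-327)/(((60*c)*15)) + Y/(-91423) = (-20*(-327))/(((60*77)*15)) + 150876/(-91423) = 6540/((4620*15)) + 150876*(-1/91423) = 6540/69300 - 150876/91423 = 6540*(1/69300) - 150876/91423 = 109/1155 - 150876/91423 = -164296673/105593565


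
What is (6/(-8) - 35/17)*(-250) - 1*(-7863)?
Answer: 291217/34 ≈ 8565.2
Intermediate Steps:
(6/(-8) - 35/17)*(-250) - 1*(-7863) = (6*(-1/8) - 35*1/17)*(-250) + 7863 = (-3/4 - 35/17)*(-250) + 7863 = -191/68*(-250) + 7863 = 23875/34 + 7863 = 291217/34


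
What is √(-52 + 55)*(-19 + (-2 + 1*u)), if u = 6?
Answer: -15*√3 ≈ -25.981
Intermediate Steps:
√(-52 + 55)*(-19 + (-2 + 1*u)) = √(-52 + 55)*(-19 + (-2 + 1*6)) = √3*(-19 + (-2 + 6)) = √3*(-19 + 4) = √3*(-15) = -15*√3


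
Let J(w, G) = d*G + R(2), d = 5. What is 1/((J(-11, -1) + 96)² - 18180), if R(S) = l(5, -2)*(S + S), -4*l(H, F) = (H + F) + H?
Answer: -1/11291 ≈ -8.8566e-5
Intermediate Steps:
l(H, F) = -H/2 - F/4 (l(H, F) = -((H + F) + H)/4 = -((F + H) + H)/4 = -(F + 2*H)/4 = -H/2 - F/4)
R(S) = -4*S (R(S) = (-½*5 - ¼*(-2))*(S + S) = (-5/2 + ½)*(2*S) = -4*S)
J(w, G) = -8 + 5*G (J(w, G) = 5*G - 4*2 = 5*G - 8 = -8 + 5*G)
1/((J(-11, -1) + 96)² - 18180) = 1/(((-8 + 5*(-1)) + 96)² - 18180) = 1/(((-8 - 5) + 96)² - 18180) = 1/((-13 + 96)² - 18180) = 1/(83² - 18180) = 1/(6889 - 18180) = 1/(-11291) = -1/11291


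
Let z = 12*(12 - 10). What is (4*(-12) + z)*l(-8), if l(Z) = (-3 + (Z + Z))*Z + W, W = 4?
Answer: -3744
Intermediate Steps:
z = 24 (z = 12*2 = 24)
l(Z) = 4 + Z*(-3 + 2*Z) (l(Z) = (-3 + (Z + Z))*Z + 4 = (-3 + 2*Z)*Z + 4 = Z*(-3 + 2*Z) + 4 = 4 + Z*(-3 + 2*Z))
(4*(-12) + z)*l(-8) = (4*(-12) + 24)*(4 - 3*(-8) + 2*(-8)²) = (-48 + 24)*(4 + 24 + 2*64) = -24*(4 + 24 + 128) = -24*156 = -3744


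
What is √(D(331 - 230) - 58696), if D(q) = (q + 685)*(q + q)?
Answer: 2*√25019 ≈ 316.35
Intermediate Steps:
D(q) = 2*q*(685 + q) (D(q) = (685 + q)*(2*q) = 2*q*(685 + q))
√(D(331 - 230) - 58696) = √(2*(331 - 230)*(685 + (331 - 230)) - 58696) = √(2*101*(685 + 101) - 58696) = √(2*101*786 - 58696) = √(158772 - 58696) = √100076 = 2*√25019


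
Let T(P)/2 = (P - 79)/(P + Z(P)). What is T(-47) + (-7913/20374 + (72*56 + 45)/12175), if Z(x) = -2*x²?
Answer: 646446419/221511730850 ≈ 0.0029183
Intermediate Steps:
T(P) = 2*(-79 + P)/(P - 2*P²) (T(P) = 2*((P - 79)/(P - 2*P²)) = 2*((-79 + P)/(P - 2*P²)) = 2*(-79 + P)/(P - 2*P²))
T(-47) + (-7913/20374 + (72*56 + 45)/12175) = 2*(79 - 1*(-47))/(-47*(-1 + 2*(-47))) + (-7913/20374 + (72*56 + 45)/12175) = 2*(-1/47)*(79 + 47)/(-1 - 94) + (-7913*1/20374 + (4032 + 45)*(1/12175)) = 2*(-1/47)*126/(-95) + (-7913/20374 + 4077*(1/12175)) = 2*(-1/47)*(-1/95)*126 + (-7913/20374 + 4077/12175) = 252/4465 - 13275977/248053450 = 646446419/221511730850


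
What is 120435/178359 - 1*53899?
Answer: -3204417102/59453 ≈ -53898.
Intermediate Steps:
120435/178359 - 1*53899 = 120435*(1/178359) - 53899 = 40145/59453 - 53899 = -3204417102/59453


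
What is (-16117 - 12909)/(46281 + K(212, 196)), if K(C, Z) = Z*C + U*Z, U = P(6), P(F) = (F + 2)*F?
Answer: -29026/97241 ≈ -0.29850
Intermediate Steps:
P(F) = F*(2 + F) (P(F) = (2 + F)*F = F*(2 + F))
U = 48 (U = 6*(2 + 6) = 6*8 = 48)
K(C, Z) = 48*Z + C*Z (K(C, Z) = Z*C + 48*Z = C*Z + 48*Z = 48*Z + C*Z)
(-16117 - 12909)/(46281 + K(212, 196)) = (-16117 - 12909)/(46281 + 196*(48 + 212)) = -29026/(46281 + 196*260) = -29026/(46281 + 50960) = -29026/97241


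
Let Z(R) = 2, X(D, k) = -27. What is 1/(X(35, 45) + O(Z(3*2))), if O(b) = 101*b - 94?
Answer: 1/81 ≈ 0.012346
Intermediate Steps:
O(b) = -94 + 101*b
1/(X(35, 45) + O(Z(3*2))) = 1/(-27 + (-94 + 101*2)) = 1/(-27 + (-94 + 202)) = 1/(-27 + 108) = 1/81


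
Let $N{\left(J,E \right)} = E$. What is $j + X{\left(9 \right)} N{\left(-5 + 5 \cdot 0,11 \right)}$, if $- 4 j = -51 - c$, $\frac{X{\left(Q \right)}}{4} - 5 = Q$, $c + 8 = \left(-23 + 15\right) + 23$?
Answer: $\frac{1261}{2} \approx 630.5$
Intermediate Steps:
$c = 7$ ($c = -8 + \left(\left(-23 + 15\right) + 23\right) = -8 + \left(-8 + 23\right) = -8 + 15 = 7$)
$X{\left(Q \right)} = 20 + 4 Q$
$j = \frac{29}{2}$ ($j = - \frac{-51 - 7}{4} = \left(- \frac{1}{4}\right) \left(-58\right) = \frac{29}{2} \approx 14.5$)
$j + X{\left(9 \right)} N{\left(-5 + 5 \cdot 0,11 \right)} = \frac{29}{2} + \left(20 + 4 \cdot 9\right) 11 = \frac{29}{2} + \left(20 + 36\right) 11 = \frac{29}{2} + 56 \cdot 11 = \frac{29}{2} + 616 = \frac{1261}{2}$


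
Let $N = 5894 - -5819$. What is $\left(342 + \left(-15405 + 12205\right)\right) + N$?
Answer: $8855$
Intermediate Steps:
$N = 11713$ ($N = 5894 + 5819 = 11713$)
$\left(342 + \left(-15405 + 12205\right)\right) + N = \left(342 + \left(-15405 + 12205\right)\right) + 11713 = \left(342 - 3200\right) + 11713 = -2858 + 11713 = 8855$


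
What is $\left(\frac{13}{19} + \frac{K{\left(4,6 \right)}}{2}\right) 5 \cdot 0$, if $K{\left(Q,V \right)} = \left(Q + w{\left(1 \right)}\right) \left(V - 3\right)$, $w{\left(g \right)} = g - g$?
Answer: $0$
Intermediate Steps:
$w{\left(g \right)} = 0$
$K{\left(Q,V \right)} = Q \left(-3 + V\right)$ ($K{\left(Q,V \right)} = \left(Q + 0\right) \left(V - 3\right) = Q \left(-3 + V\right)$)
$\left(\frac{13}{19} + \frac{K{\left(4,6 \right)}}{2}\right) 5 \cdot 0 = \left(\frac{13}{19} + \frac{4 \left(-3 + 6\right)}{2}\right) 5 \cdot 0 = \left(13 \cdot \frac{1}{19} + 4 \cdot 3 \cdot \frac{1}{2}\right) 5 \cdot 0 = \left(\frac{13}{19} + 12 \cdot \frac{1}{2}\right) 5 \cdot 0 = \left(\frac{13}{19} + 6\right) 5 \cdot 0 = \frac{127}{19} \cdot 5 \cdot 0 = \frac{635}{19} \cdot 0 = 0$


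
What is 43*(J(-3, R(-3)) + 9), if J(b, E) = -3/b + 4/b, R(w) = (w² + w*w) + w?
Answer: 1118/3 ≈ 372.67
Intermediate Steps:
R(w) = w + 2*w² (R(w) = (w² + w²) + w = 2*w² + w = w + 2*w²)
J(b, E) = 1/b
43*(J(-3, R(-3)) + 9) = 43*(1/(-3) + 9) = 43*(-⅓ + 9) = 43*(26/3) = 1118/3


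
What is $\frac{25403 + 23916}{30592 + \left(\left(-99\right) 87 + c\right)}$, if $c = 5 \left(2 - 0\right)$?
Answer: $\frac{49319}{21989} \approx 2.2429$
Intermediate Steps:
$c = 10$ ($c = 5 \left(2 + 0\right) = 5 \cdot 2 = 10$)
$\frac{25403 + 23916}{30592 + \left(\left(-99\right) 87 + c\right)} = \frac{25403 + 23916}{30592 + \left(\left(-99\right) 87 + 10\right)} = \frac{49319}{30592 + \left(-8613 + 10\right)} = \frac{49319}{30592 - 8603} = \frac{49319}{21989}$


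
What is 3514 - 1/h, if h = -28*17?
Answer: 1672665/476 ≈ 3514.0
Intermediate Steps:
h = -476
3514 - 1/h = 3514 - 1/(-476) = 3514 - 1*(-1/476) = 3514 + 1/476 = 1672665/476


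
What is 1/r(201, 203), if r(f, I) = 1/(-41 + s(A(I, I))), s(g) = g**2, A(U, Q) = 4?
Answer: -25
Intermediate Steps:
r(f, I) = -1/25 (r(f, I) = 1/(-41 + 4**2) = 1/(-41 + 16) = 1/(-25) = -1/25)
1/r(201, 203) = 1/(-1/25) = -25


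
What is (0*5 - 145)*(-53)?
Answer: 7685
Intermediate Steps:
(0*5 - 145)*(-53) = (0 - 145)*(-53) = -145*(-53) = 7685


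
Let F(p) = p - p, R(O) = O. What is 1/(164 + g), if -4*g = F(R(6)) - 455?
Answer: 4/1111 ≈ 0.0036004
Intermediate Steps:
F(p) = 0
g = 455/4 (g = -(0 - 455)/4 = -¼*(-455) = 455/4 ≈ 113.75)
1/(164 + g) = 1/(164 + 455/4) = 1/(1111/4) = 4/1111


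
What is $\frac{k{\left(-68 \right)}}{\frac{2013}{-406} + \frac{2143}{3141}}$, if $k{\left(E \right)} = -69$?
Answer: $\frac{87991974}{5452775} \approx 16.137$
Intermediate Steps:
$\frac{k{\left(-68 \right)}}{\frac{2013}{-406} + \frac{2143}{3141}} = - \frac{69}{\frac{2013}{-406} + \frac{2143}{3141}} = - \frac{69}{2013 \left(- \frac{1}{406}\right) + 2143 \cdot \frac{1}{3141}} = - \frac{69}{- \frac{2013}{406} + \frac{2143}{3141}} = - \frac{69}{- \frac{5452775}{1275246}} = \left(-69\right) \left(- \frac{1275246}{5452775}\right) = \frac{87991974}{5452775}$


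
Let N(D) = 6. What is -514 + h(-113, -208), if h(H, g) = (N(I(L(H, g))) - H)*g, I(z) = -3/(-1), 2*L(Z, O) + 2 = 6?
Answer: -25266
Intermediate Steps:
L(Z, O) = 2 (L(Z, O) = -1 + (½)*6 = -1 + 3 = 2)
I(z) = 3 (I(z) = -3*(-1) = 3)
h(H, g) = g*(6 - H) (h(H, g) = (6 - H)*g = g*(6 - H))
-514 + h(-113, -208) = -514 - 208*(6 - 1*(-113)) = -514 - 208*(6 + 113) = -514 - 208*119 = -514 - 24752 = -25266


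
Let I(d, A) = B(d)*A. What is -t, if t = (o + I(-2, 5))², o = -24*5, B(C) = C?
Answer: -16900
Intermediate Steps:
o = -120
I(d, A) = A*d (I(d, A) = d*A = A*d)
t = 16900 (t = (-120 + 5*(-2))² = (-120 - 10)² = (-130)² = 16900)
-t = -1*16900 = -16900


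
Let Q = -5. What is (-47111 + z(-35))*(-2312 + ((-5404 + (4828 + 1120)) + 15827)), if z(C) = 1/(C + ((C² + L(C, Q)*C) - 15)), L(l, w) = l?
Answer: -1589600503541/2400 ≈ -6.6233e+8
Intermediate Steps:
z(C) = 1/(-15 + C + 2*C²) (z(C) = 1/(C + ((C² + C*C) - 15)) = 1/(C + ((C² + C²) - 15)) = 1/(C + (2*C² - 15)) = 1/(C + (-15 + 2*C²)) = 1/(-15 + C + 2*C²))
(-47111 + z(-35))*(-2312 + ((-5404 + (4828 + 1120)) + 15827)) = (-47111 + 1/(-15 - 35 + 2*(-35)²))*(-2312 + ((-5404 + (4828 + 1120)) + 15827)) = (-47111 + 1/(-15 - 35 + 2*1225))*(-2312 + ((-5404 + 5948) + 15827)) = (-47111 + 1/(-15 - 35 + 2450))*(-2312 + (544 + 15827)) = (-47111 + 1/2400)*(-2312 + 16371) = (-47111 + 1/2400)*14059 = -113066399/2400*14059 = -1589600503541/2400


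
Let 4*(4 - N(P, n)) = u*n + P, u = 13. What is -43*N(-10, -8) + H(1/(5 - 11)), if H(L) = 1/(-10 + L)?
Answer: -170507/122 ≈ -1397.6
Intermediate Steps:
N(P, n) = 4 - 13*n/4 - P/4 (N(P, n) = 4 - (13*n + P)/4 = 4 - (P + 13*n)/4 = 4 + (-13*n/4 - P/4) = 4 - 13*n/4 - P/4)
-43*N(-10, -8) + H(1/(5 - 11)) = -43*(4 - 13/4*(-8) - 1/4*(-10)) + 1/(-10 + 1/(5 - 11)) = -43*(4 + 26 + 5/2) + 1/(-10 + 1/(-6)) = -43*65/2 + 1/(-10 - 1/6) = -2795/2 + 1/(-61/6) = -2795/2 - 6/61 = -170507/122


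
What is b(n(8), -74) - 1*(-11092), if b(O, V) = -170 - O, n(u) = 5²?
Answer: 10897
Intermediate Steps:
n(u) = 25
b(n(8), -74) - 1*(-11092) = (-170 - 1*25) - 1*(-11092) = (-170 - 25) + 11092 = -195 + 11092 = 10897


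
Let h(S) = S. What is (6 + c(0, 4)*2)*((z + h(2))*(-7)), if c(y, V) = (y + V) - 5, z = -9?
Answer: 196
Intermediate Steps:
c(y, V) = -5 + V + y (c(y, V) = (V + y) - 5 = -5 + V + y)
(6 + c(0, 4)*2)*((z + h(2))*(-7)) = (6 + (-5 + 4 + 0)*2)*((-9 + 2)*(-7)) = (6 - 1*2)*(-7*(-7)) = (6 - 2)*49 = 4*49 = 196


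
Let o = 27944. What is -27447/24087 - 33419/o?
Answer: -74854401/32051768 ≈ -2.3354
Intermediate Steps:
-27447/24087 - 33419/o = -27447/24087 - 33419/27944 = -27447*1/24087 - 33419*1/27944 = -1307/1147 - 33419/27944 = -74854401/32051768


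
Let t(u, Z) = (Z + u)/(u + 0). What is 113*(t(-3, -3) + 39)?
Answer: 4633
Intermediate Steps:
t(u, Z) = (Z + u)/u
113*(t(-3, -3) + 39) = 113*((-3 - 3)/(-3) + 39) = 113*(-1/3*(-6) + 39) = 113*(2 + 39) = 113*41 = 4633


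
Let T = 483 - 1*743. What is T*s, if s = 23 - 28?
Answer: 1300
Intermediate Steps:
T = -260 (T = 483 - 743 = -260)
s = -5
T*s = -260*(-5) = 1300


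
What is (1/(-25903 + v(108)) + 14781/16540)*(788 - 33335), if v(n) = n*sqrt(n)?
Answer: -322166201930624139/11076932228380 + 21090456*sqrt(3)/669705697 ≈ -29084.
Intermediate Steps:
v(n) = n**(3/2)
(1/(-25903 + v(108)) + 14781/16540)*(788 - 33335) = (1/(-25903 + 108**(3/2)) + 14781/16540)*(788 - 33335) = (1/(-25903 + 648*sqrt(3)) + 14781*(1/16540))*(-32547) = (1/(-25903 + 648*sqrt(3)) + 14781/16540)*(-32547) = (14781/16540 + 1/(-25903 + 648*sqrt(3)))*(-32547) = -481077207/16540 - 32547/(-25903 + 648*sqrt(3))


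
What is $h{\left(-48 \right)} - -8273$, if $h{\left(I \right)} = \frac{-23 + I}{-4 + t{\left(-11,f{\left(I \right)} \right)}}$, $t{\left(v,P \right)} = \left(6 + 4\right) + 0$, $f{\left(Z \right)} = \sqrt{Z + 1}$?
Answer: $\frac{49567}{6} \approx 8261.2$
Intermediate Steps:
$f{\left(Z \right)} = \sqrt{1 + Z}$
$t{\left(v,P \right)} = 10$ ($t{\left(v,P \right)} = 10 + 0 = 10$)
$h{\left(I \right)} = - \frac{23}{6} + \frac{I}{6}$ ($h{\left(I \right)} = \frac{-23 + I}{-4 + 10} = \frac{-23 + I}{6} = \left(-23 + I\right) \frac{1}{6} = - \frac{23}{6} + \frac{I}{6}$)
$h{\left(-48 \right)} - -8273 = \left(- \frac{23}{6} + \frac{1}{6} \left(-48\right)\right) - -8273 = \left(- \frac{23}{6} - 8\right) + 8273 = - \frac{71}{6} + 8273 = \frac{49567}{6}$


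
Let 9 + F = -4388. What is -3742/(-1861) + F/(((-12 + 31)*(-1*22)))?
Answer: 9746973/777898 ≈ 12.530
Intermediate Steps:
F = -4397 (F = -9 - 4388 = -4397)
-3742/(-1861) + F/(((-12 + 31)*(-1*22))) = -3742/(-1861) - 4397*(-1/(22*(-12 + 31))) = -3742*(-1/1861) - 4397/(19*(-22)) = 3742/1861 - 4397/(-418) = 3742/1861 - 4397*(-1/418) = 3742/1861 + 4397/418 = 9746973/777898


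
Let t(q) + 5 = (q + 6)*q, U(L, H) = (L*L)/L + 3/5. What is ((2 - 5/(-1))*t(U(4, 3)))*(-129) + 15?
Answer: -987507/25 ≈ -39500.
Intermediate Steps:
U(L, H) = ⅗ + L (U(L, H) = L²/L + 3*(⅕) = L + ⅗ = ⅗ + L)
t(q) = -5 + q*(6 + q) (t(q) = -5 + (q + 6)*q = -5 + (6 + q)*q = -5 + q*(6 + q))
((2 - 5/(-1))*t(U(4, 3)))*(-129) + 15 = ((2 - 5/(-1))*(-5 + (⅗ + 4)² + 6*(⅗ + 4)))*(-129) + 15 = ((2 - 5*(-1))*(-5 + (23/5)² + 6*(23/5)))*(-129) + 15 = ((2 + 5)*(-5 + 529/25 + 138/5))*(-129) + 15 = (7*(1094/25))*(-129) + 15 = (7658/25)*(-129) + 15 = -987882/25 + 15 = -987507/25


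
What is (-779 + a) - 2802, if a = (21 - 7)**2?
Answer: -3385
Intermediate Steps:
a = 196 (a = 14**2 = 196)
(-779 + a) - 2802 = (-779 + 196) - 2802 = -583 - 2802 = -3385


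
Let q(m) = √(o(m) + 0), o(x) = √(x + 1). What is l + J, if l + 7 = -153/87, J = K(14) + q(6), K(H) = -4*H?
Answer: -1878/29 + 7^(¼) ≈ -63.132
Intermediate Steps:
o(x) = √(1 + x)
q(m) = (1 + m)^(¼) (q(m) = √(√(1 + m) + 0) = √(√(1 + m)) = (1 + m)^(¼))
J = -56 + 7^(¼) (J = -4*14 + (1 + 6)^(¼) = -56 + 7^(¼) ≈ -54.373)
l = -254/29 (l = -7 - 153/87 = -7 - 153*1/87 = -7 - 51/29 = -254/29 ≈ -8.7586)
l + J = -254/29 + (-56 + 7^(¼)) = -1878/29 + 7^(¼)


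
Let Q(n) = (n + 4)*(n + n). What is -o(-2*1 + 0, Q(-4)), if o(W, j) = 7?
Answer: -7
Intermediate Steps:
Q(n) = 2*n*(4 + n) (Q(n) = (4 + n)*(2*n) = 2*n*(4 + n))
-o(-2*1 + 0, Q(-4)) = -1*7 = -7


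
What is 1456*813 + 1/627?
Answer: 742197457/627 ≈ 1.1837e+6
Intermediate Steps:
1456*813 + 1/627 = 1183728 + 1/627 = 742197457/627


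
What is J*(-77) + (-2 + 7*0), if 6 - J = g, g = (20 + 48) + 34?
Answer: 7390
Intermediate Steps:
g = 102 (g = 68 + 34 = 102)
J = -96 (J = 6 - 1*102 = 6 - 102 = -96)
J*(-77) + (-2 + 7*0) = -96*(-77) + (-2 + 7*0) = 7392 + (-2 + 0) = 7392 - 2 = 7390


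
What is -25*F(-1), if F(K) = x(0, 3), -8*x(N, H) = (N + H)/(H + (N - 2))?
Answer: 75/8 ≈ 9.3750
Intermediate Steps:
x(N, H) = -(H + N)/(8*(-2 + H + N)) (x(N, H) = -(N + H)/(8*(H + (N - 2))) = -(H + N)/(8*(H + (-2 + N))) = -(H + N)/(8*(-2 + H + N)))
F(K) = -3/8 (F(K) = (-1*3 - 1*0)/(8*(-2 + 3 + 0)) = (⅛)*(-3 + 0)/1 = (⅛)*1*(-3) = -3/8)
-25*F(-1) = -25*(-3/8) = 75/8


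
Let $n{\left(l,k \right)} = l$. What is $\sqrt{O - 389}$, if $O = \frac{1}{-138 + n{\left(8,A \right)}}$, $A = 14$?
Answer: $\frac{3 i \sqrt{730470}}{130} \approx 19.723 i$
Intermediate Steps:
$O = - \frac{1}{130}$ ($O = \frac{1}{-138 + 8} = \frac{1}{-130} = - \frac{1}{130} \approx -0.0076923$)
$\sqrt{O - 389} = \sqrt{- \frac{1}{130} - 389} = \sqrt{- \frac{50571}{130}} = \frac{3 i \sqrt{730470}}{130}$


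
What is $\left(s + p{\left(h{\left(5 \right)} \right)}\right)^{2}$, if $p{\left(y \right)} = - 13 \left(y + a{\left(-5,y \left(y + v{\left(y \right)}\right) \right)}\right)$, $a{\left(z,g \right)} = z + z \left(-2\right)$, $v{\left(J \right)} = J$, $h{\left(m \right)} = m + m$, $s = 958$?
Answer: $582169$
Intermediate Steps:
$h{\left(m \right)} = 2 m$
$a{\left(z,g \right)} = - z$ ($a{\left(z,g \right)} = z - 2 z = - z$)
$p{\left(y \right)} = -65 - 13 y$ ($p{\left(y \right)} = - 13 \left(y - -5\right) = - 13 \left(y + 5\right) = - 13 \left(5 + y\right) = -65 - 13 y$)
$\left(s + p{\left(h{\left(5 \right)} \right)}\right)^{2} = \left(958 - \left(65 + 13 \cdot 2 \cdot 5\right)\right)^{2} = \left(958 - 195\right)^{2} = 763^{2} = 582169$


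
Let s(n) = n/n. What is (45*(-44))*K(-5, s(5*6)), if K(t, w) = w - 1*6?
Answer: 9900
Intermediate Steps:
s(n) = 1
K(t, w) = -6 + w (K(t, w) = w - 6 = -6 + w)
(45*(-44))*K(-5, s(5*6)) = (45*(-44))*(-6 + 1) = -1980*(-5) = 9900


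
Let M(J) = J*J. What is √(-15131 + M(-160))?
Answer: 19*√29 ≈ 102.32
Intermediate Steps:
M(J) = J²
√(-15131 + M(-160)) = √(-15131 + (-160)²) = √(-15131 + 25600) = √10469 = 19*√29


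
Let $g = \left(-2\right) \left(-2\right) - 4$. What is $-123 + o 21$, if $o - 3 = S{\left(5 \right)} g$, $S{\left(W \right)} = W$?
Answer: $-60$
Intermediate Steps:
$g = 0$ ($g = 4 - 4 = 0$)
$o = 3$ ($o = 3 + 5 \cdot 0 = 3 + 0 = 3$)
$-123 + o 21 = -123 + 3 \cdot 21 = -123 + 63 = -60$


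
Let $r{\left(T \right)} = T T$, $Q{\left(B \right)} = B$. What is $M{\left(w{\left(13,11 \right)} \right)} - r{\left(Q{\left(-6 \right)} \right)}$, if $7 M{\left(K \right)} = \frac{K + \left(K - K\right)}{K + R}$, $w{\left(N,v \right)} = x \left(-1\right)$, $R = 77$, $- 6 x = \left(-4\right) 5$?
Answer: $- \frac{55702}{1547} \approx -36.006$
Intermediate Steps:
$x = \frac{10}{3}$ ($x = - \frac{\left(-4\right) 5}{6} = \left(- \frac{1}{6}\right) \left(-20\right) = \frac{10}{3} \approx 3.3333$)
$r{\left(T \right)} = T^{2}$
$w{\left(N,v \right)} = - \frac{10}{3}$ ($w{\left(N,v \right)} = \frac{10}{3} \left(-1\right) = - \frac{10}{3}$)
$M{\left(K \right)} = \frac{K}{7 \left(77 + K\right)}$ ($M{\left(K \right)} = \frac{\left(K + \left(K - K\right)\right) \frac{1}{K + 77}}{7} = \frac{\left(K + 0\right) \frac{1}{77 + K}}{7} = \frac{K \frac{1}{77 + K}}{7} = \frac{K}{7 \left(77 + K\right)}$)
$M{\left(w{\left(13,11 \right)} \right)} - r{\left(Q{\left(-6 \right)} \right)} = \frac{1}{7} \left(- \frac{10}{3}\right) \frac{1}{77 - \frac{10}{3}} - \left(-6\right)^{2} = \frac{1}{7} \left(- \frac{10}{3}\right) \frac{1}{\frac{221}{3}} - 36 = \frac{1}{7} \left(- \frac{10}{3}\right) \frac{3}{221} - 36 = - \frac{10}{1547} - 36 = - \frac{55702}{1547}$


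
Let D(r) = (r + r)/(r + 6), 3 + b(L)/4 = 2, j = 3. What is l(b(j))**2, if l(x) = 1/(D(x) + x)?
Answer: 1/64 ≈ 0.015625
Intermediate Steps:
b(L) = -4 (b(L) = -12 + 4*2 = -12 + 8 = -4)
D(r) = 2*r/(6 + r) (D(r) = (2*r)/(6 + r) = 2*r/(6 + r))
l(x) = 1/(x + 2*x/(6 + x)) (l(x) = 1/(2*x/(6 + x) + x) = 1/(x + 2*x/(6 + x)))
l(b(j))**2 = ((6 - 4)/((-4)*(8 - 4)))**2 = (-1/4*2/4)**2 = (-1/4*1/4*2)**2 = (-1/8)**2 = 1/64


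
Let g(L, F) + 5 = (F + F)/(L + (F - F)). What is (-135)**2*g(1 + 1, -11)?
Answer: -291600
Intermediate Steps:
g(L, F) = -5 + 2*F/L (g(L, F) = -5 + (F + F)/(L + (F - F)) = -5 + (2*F)/(L + 0) = -5 + (2*F)/L = -5 + 2*F/L)
(-135)**2*g(1 + 1, -11) = (-135)**2*(-5 + 2*(-11)/(1 + 1)) = 18225*(-5 + 2*(-11)/2) = 18225*(-5 + 2*(-11)*(1/2)) = 18225*(-5 - 11) = 18225*(-16) = -291600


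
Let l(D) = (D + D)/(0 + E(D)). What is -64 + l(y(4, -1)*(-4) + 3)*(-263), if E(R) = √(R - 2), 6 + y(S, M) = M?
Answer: -64 - 16306*√29/29 ≈ -3091.9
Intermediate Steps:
y(S, M) = -6 + M
E(R) = √(-2 + R)
l(D) = 2*D/√(-2 + D) (l(D) = (D + D)/(0 + √(-2 + D)) = (2*D)/(√(-2 + D)) = (2*D)/√(-2 + D) = 2*D/√(-2 + D))
-64 + l(y(4, -1)*(-4) + 3)*(-263) = -64 + (2*((-6 - 1)*(-4) + 3)/√(-2 + ((-6 - 1)*(-4) + 3)))*(-263) = -64 + (2*(-7*(-4) + 3)/√(-2 + (-7*(-4) + 3)))*(-263) = -64 + (2*(28 + 3)/√(-2 + (28 + 3)))*(-263) = -64 + (2*31/√(-2 + 31))*(-263) = -64 + (2*31/√29)*(-263) = -64 + (2*31*(√29/29))*(-263) = -64 + (62*√29/29)*(-263) = -64 - 16306*√29/29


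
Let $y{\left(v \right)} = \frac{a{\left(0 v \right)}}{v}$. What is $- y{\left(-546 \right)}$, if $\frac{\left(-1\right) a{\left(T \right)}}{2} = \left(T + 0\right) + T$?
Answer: $0$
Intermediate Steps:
$a{\left(T \right)} = - 4 T$ ($a{\left(T \right)} = - 2 \left(\left(T + 0\right) + T\right) = - 2 \left(T + T\right) = - 2 \cdot 2 T = - 4 T$)
$y{\left(v \right)} = 0$ ($y{\left(v \right)} = \frac{\left(-4\right) 0 v}{v} = \frac{\left(-4\right) 0}{v} = \frac{0}{v} = 0$)
$- y{\left(-546 \right)} = \left(-1\right) 0 = 0$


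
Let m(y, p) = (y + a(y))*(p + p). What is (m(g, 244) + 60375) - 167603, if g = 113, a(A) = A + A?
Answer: 58204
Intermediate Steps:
a(A) = 2*A
m(y, p) = 6*p*y (m(y, p) = (y + 2*y)*(p + p) = (3*y)*(2*p) = 6*p*y)
(m(g, 244) + 60375) - 167603 = (6*244*113 + 60375) - 167603 = (165432 + 60375) - 167603 = 225807 - 167603 = 58204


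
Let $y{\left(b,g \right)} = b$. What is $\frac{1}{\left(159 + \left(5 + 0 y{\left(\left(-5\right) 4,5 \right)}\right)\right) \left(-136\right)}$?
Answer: $- \frac{1}{22304} \approx -4.4835 \cdot 10^{-5}$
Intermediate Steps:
$\frac{1}{\left(159 + \left(5 + 0 y{\left(\left(-5\right) 4,5 \right)}\right)\right) \left(-136\right)} = \frac{1}{\left(159 + \left(5 + 0 \left(\left(-5\right) 4\right)\right)\right) \left(-136\right)} = \frac{1}{\left(159 + \left(5 + 0 \left(-20\right)\right)\right) \left(-136\right)} = \frac{1}{\left(159 + \left(5 + 0\right)\right) \left(-136\right)} = \frac{1}{\left(159 + 5\right) \left(-136\right)} = \frac{1}{164 \left(-136\right)} = \frac{1}{-22304} = - \frac{1}{22304}$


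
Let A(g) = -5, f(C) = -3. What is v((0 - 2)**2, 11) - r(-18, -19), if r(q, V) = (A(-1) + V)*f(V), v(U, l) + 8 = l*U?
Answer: -36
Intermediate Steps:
v(U, l) = -8 + U*l (v(U, l) = -8 + l*U = -8 + U*l)
r(q, V) = 15 - 3*V (r(q, V) = (-5 + V)*(-3) = 15 - 3*V)
v((0 - 2)**2, 11) - r(-18, -19) = (-8 + (0 - 2)**2*11) - (15 - 3*(-19)) = (-8 + (-2)**2*11) - (15 + 57) = (-8 + 4*11) - 1*72 = (-8 + 44) - 72 = 36 - 72 = -36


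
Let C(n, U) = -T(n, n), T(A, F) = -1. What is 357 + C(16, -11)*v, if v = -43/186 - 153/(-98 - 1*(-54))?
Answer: 1474127/4092 ≈ 360.25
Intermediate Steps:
C(n, U) = 1 (C(n, U) = -1*(-1) = 1)
v = 13283/4092 (v = -43*1/186 - 153/(-98 + 54) = -43/186 - 153/(-44) = -43/186 - 153*(-1/44) = -43/186 + 153/44 = 13283/4092 ≈ 3.2461)
357 + C(16, -11)*v = 357 + 1*(13283/4092) = 357 + 13283/4092 = 1474127/4092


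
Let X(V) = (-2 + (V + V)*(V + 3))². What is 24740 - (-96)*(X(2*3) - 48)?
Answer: 1098788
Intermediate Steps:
X(V) = (-2 + 2*V*(3 + V))² (X(V) = (-2 + (2*V)*(3 + V))² = (-2 + 2*V*(3 + V))²)
24740 - (-96)*(X(2*3) - 48) = 24740 - (-96)*(4*(-1 + (2*3)² + 3*(2*3))² - 48) = 24740 - (-96)*(4*(-1 + 6² + 3*6)² - 48) = 24740 - (-96)*(4*(-1 + 36 + 18)² - 48) = 24740 - (-96)*(4*53² - 48) = 24740 - (-96)*(4*2809 - 48) = 24740 - (-96)*(11236 - 48) = 24740 - (-96)*11188 = 24740 - 1*(-1074048) = 24740 + 1074048 = 1098788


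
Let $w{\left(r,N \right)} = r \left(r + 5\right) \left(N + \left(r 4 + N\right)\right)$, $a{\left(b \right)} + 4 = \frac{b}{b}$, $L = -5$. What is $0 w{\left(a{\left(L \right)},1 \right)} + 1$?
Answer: $1$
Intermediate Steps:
$a{\left(b \right)} = -3$ ($a{\left(b \right)} = -4 + \frac{b}{b} = -4 + 1 = -3$)
$w{\left(r,N \right)} = r \left(5 + r\right) \left(2 N + 4 r\right)$ ($w{\left(r,N \right)} = r \left(5 + r\right) \left(N + \left(4 r + N\right)\right) = r \left(5 + r\right) \left(N + \left(N + 4 r\right)\right) = r \left(5 + r\right) \left(2 N + 4 r\right)$)
$0 w{\left(a{\left(L \right)},1 \right)} + 1 = 0 \cdot 2 \left(-3\right) \left(2 \left(-3\right)^{2} + 5 \cdot 1 + 10 \left(-3\right) + 1 \left(-3\right)\right) + 1 = 0 \cdot 2 \left(-3\right) \left(2 \cdot 9 + 5 - 30 - 3\right) + 1 = 0 \cdot 2 \left(-3\right) \left(18 + 5 - 30 - 3\right) + 1 = 0 \cdot 2 \left(-3\right) \left(-10\right) + 1 = 0 \cdot 60 + 1 = 0 + 1 = 1$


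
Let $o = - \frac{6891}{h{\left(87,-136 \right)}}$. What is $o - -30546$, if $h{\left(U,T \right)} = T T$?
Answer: $\frac{564971925}{18496} \approx 30546.0$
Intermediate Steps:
$h{\left(U,T \right)} = T^{2}$
$o = - \frac{6891}{18496}$ ($o = - \frac{6891}{\left(-136\right)^{2}} = - \frac{6891}{18496} \approx -0.37257$)
$o - -30546 = - \frac{6891}{18496} - -30546 = - \frac{6891}{18496} + 30546 = \frac{564971925}{18496}$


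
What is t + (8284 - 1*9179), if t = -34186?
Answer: -35081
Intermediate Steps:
t + (8284 - 1*9179) = -34186 + (8284 - 1*9179) = -34186 + (8284 - 9179) = -34186 - 895 = -35081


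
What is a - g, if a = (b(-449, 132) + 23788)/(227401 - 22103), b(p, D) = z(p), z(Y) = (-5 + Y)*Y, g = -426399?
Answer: 43769544768/102649 ≈ 4.2640e+5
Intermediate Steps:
z(Y) = Y*(-5 + Y)
b(p, D) = p*(-5 + p)
a = 113817/102649 (a = (-449*(-5 - 449) + 23788)/(227401 - 22103) = (-449*(-454) + 23788)/205298 = (203846 + 23788)*(1/205298) = 227634*(1/205298) = 113817/102649 ≈ 1.1088)
a - g = 113817/102649 - 1*(-426399) = 113817/102649 + 426399 = 43769544768/102649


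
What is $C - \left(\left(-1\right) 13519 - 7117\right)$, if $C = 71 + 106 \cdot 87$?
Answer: $29929$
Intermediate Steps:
$C = 9293$ ($C = 71 + 9222 = 9293$)
$C - \left(\left(-1\right) 13519 - 7117\right) = 9293 - \left(\left(-1\right) 13519 - 7117\right) = 9293 - \left(-13519 - 7117\right) = 9293 - -20636 = 9293 + 20636 = 29929$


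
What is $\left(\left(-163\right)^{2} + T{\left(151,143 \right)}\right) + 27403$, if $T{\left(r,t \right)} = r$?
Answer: $54123$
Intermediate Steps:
$\left(\left(-163\right)^{2} + T{\left(151,143 \right)}\right) + 27403 = \left(\left(-163\right)^{2} + 151\right) + 27403 = \left(26569 + 151\right) + 27403 = 26720 + 27403 = 54123$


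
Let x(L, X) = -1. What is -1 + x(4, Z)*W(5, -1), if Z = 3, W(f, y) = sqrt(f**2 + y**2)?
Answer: -1 - sqrt(26) ≈ -6.0990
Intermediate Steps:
-1 + x(4, Z)*W(5, -1) = -1 - sqrt(5**2 + (-1)**2) = -1 - sqrt(25 + 1) = -1 - sqrt(26)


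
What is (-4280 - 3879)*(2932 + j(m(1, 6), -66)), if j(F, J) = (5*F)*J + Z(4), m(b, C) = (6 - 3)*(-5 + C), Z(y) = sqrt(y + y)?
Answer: -15844778 - 16318*sqrt(2) ≈ -1.5868e+7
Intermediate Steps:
Z(y) = sqrt(2)*sqrt(y) (Z(y) = sqrt(2*y) = sqrt(2)*sqrt(y))
m(b, C) = -15 + 3*C (m(b, C) = 3*(-5 + C) = -15 + 3*C)
j(F, J) = 2*sqrt(2) + 5*F*J (j(F, J) = (5*F)*J + sqrt(2)*sqrt(4) = 5*F*J + sqrt(2)*2 = 5*F*J + 2*sqrt(2) = 2*sqrt(2) + 5*F*J)
(-4280 - 3879)*(2932 + j(m(1, 6), -66)) = (-4280 - 3879)*(2932 + (2*sqrt(2) + 5*(-15 + 3*6)*(-66))) = -8159*(2932 + (2*sqrt(2) + 5*(-15 + 18)*(-66))) = -8159*(2932 + (2*sqrt(2) + 5*3*(-66))) = -8159*(2932 + (2*sqrt(2) - 990)) = -8159*(2932 + (-990 + 2*sqrt(2))) = -8159*(1942 + 2*sqrt(2)) = -15844778 - 16318*sqrt(2)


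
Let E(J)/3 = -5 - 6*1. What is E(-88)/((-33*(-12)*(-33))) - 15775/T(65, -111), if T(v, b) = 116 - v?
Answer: -2082283/6732 ≈ -309.31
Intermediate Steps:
E(J) = -33 (E(J) = 3*(-5 - 6*1) = 3*(-5 - 6) = 3*(-11) = -33)
E(-88)/((-33*(-12)*(-33))) - 15775/T(65, -111) = -33/(-33*(-12)*(-33)) - 15775/(116 - 1*65) = -33/(396*(-33)) - 15775/(116 - 65) = -33/(-13068) - 15775/51 = -33*(-1/13068) - 15775*1/51 = 1/396 - 15775/51 = -2082283/6732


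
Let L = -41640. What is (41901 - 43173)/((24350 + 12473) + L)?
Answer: 1272/4817 ≈ 0.26406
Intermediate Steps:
(41901 - 43173)/((24350 + 12473) + L) = (41901 - 43173)/((24350 + 12473) - 41640) = -1272/(36823 - 41640) = -1272/(-4817) = -1272*(-1/4817) = 1272/4817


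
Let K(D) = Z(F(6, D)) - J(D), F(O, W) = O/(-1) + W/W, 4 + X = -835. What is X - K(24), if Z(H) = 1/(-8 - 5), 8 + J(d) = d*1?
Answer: -10698/13 ≈ -822.92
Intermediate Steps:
X = -839 (X = -4 - 835 = -839)
F(O, W) = 1 - O (F(O, W) = O*(-1) + 1 = -O + 1 = 1 - O)
J(d) = -8 + d (J(d) = -8 + d*1 = -8 + d)
Z(H) = -1/13 (Z(H) = 1/(-13) = -1/13)
K(D) = 103/13 - D (K(D) = -1/13 - (-8 + D) = -1/13 + (8 - D) = 103/13 - D)
X - K(24) = -839 - (103/13 - 1*24) = -839 - (103/13 - 24) = -839 - 1*(-209/13) = -839 + 209/13 = -10698/13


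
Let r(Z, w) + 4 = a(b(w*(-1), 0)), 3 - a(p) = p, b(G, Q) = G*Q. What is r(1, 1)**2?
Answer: 1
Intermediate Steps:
a(p) = 3 - p
r(Z, w) = -1 (r(Z, w) = -4 + (3 - w*(-1)*0) = -4 + (3 - (-w)*0) = -4 + (3 - 1*0) = -4 + (3 + 0) = -4 + 3 = -1)
r(1, 1)**2 = (-1)**2 = 1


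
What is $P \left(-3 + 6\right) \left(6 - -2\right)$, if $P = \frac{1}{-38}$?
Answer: $- \frac{12}{19} \approx -0.63158$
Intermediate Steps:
$P = - \frac{1}{38} \approx -0.026316$
$P \left(-3 + 6\right) \left(6 - -2\right) = - \frac{\left(-3 + 6\right) \left(6 - -2\right)}{38} = - \frac{3 \left(6 + 2\right)}{38} = - \frac{3 \cdot 8}{38} = \left(- \frac{1}{38}\right) 24 = - \frac{12}{19}$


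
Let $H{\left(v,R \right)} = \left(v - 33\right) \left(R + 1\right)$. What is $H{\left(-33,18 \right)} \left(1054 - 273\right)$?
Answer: $-979374$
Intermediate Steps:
$H{\left(v,R \right)} = \left(1 + R\right) \left(-33 + v\right)$ ($H{\left(v,R \right)} = \left(-33 + v\right) \left(1 + R\right) = \left(1 + R\right) \left(-33 + v\right)$)
$H{\left(-33,18 \right)} \left(1054 - 273\right) = \left(-33 - 33 - 594 + 18 \left(-33\right)\right) \left(1054 - 273\right) = \left(-33 - 33 - 594 - 594\right) 781 = \left(-1254\right) 781 = -979374$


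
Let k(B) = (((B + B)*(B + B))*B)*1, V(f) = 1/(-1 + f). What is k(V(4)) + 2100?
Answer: 56704/27 ≈ 2100.1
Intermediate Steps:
k(B) = 4*B³ (k(B) = (((2*B)*(2*B))*B)*1 = ((4*B²)*B)*1 = (4*B³)*1 = 4*B³)
k(V(4)) + 2100 = 4*(1/(-1 + 4))³ + 2100 = 4*(1/3)³ + 2100 = 4*(⅓)³ + 2100 = 4*(1/27) + 2100 = 4/27 + 2100 = 56704/27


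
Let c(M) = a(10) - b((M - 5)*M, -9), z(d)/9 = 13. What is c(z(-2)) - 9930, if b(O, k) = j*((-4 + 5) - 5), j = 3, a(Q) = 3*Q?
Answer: -9888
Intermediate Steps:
z(d) = 117 (z(d) = 9*13 = 117)
b(O, k) = -12 (b(O, k) = 3*((-4 + 5) - 5) = 3*(1 - 5) = 3*(-4) = -12)
c(M) = 42 (c(M) = 3*10 - 1*(-12) = 30 + 12 = 42)
c(z(-2)) - 9930 = 42 - 9930 = -9888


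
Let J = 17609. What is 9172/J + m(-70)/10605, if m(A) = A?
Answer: 2743898/5335527 ≈ 0.51427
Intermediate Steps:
9172/J + m(-70)/10605 = 9172/17609 - 70/10605 = 9172*(1/17609) - 70*1/10605 = 9172/17609 - 2/303 = 2743898/5335527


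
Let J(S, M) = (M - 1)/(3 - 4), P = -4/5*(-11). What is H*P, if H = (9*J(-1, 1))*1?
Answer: 0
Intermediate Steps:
P = 44/5 (P = -4*1/5*(-11) = -4/5*(-11) = 44/5 ≈ 8.8000)
J(S, M) = 1 - M (J(S, M) = (-1 + M)/(-1) = (-1 + M)*(-1) = 1 - M)
H = 0 (H = (9*(1 - 1*1))*1 = (9*(1 - 1))*1 = (9*0)*1 = 0*1 = 0)
H*P = 0*(44/5) = 0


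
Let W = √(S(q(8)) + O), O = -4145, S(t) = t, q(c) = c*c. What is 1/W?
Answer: -I*√4081/4081 ≈ -0.015654*I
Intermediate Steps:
q(c) = c²
W = I*√4081 (W = √(8² - 4145) = √(64 - 4145) = √(-4081) = I*√4081 ≈ 63.883*I)
1/W = 1/(I*√4081) = -I*√4081/4081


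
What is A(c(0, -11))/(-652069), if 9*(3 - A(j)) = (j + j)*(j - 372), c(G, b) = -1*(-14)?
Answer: -10051/5868621 ≈ -0.0017127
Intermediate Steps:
c(G, b) = 14
A(j) = 3 - 2*j*(-372 + j)/9 (A(j) = 3 - (j + j)*(j - 372)/9 = 3 - 2*j*(-372 + j)/9)
A(c(0, -11))/(-652069) = (3 - 2/9*14**2 + (248/3)*14)/(-652069) = (3 - 2/9*196 + 3472/3)*(-1/652069) = (3 - 392/9 + 3472/3)*(-1/652069) = (10051/9)*(-1/652069) = -10051/5868621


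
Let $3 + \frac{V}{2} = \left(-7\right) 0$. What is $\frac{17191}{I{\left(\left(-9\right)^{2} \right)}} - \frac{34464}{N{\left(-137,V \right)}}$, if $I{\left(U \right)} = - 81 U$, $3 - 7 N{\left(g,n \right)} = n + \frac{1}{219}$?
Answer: $- \frac{173336613151}{6462585} \approx -26822.0$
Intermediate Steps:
$V = -6$ ($V = -6 + 2 \left(\left(-7\right) 0\right) = -6 + 2 \cdot 0 = -6 + 0 = -6$)
$N{\left(g,n \right)} = \frac{656}{1533} - \frac{n}{7}$ ($N{\left(g,n \right)} = \frac{3}{7} - \frac{n + \frac{1}{219}}{7} = \frac{3}{7} - \frac{\frac{1}{219} + n}{7} = \frac{3}{7} - \left(\frac{1}{1533} + \frac{n}{7}\right) = \frac{656}{1533} - \frac{n}{7}$)
$\frac{17191}{I{\left(\left(-9\right)^{2} \right)}} - \frac{34464}{N{\left(-137,V \right)}} = \frac{17191}{\left(-81\right) \left(-9\right)^{2}} - \frac{34464}{\frac{656}{1533} - - \frac{6}{7}} = \frac{17191}{\left(-81\right) 81} - \frac{34464}{\frac{656}{1533} + \frac{6}{7}} = \frac{17191}{-6561} - \frac{34464}{\frac{1970}{1533}} = 17191 \left(- \frac{1}{6561}\right) - \frac{26416656}{985} = - \frac{17191}{6561} - \frac{26416656}{985} = - \frac{173336613151}{6462585}$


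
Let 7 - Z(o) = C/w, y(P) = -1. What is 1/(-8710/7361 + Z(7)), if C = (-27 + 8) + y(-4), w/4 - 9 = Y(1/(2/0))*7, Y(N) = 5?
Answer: 323884/1920753 ≈ 0.16862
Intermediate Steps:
w = 176 (w = 36 + 4*(5*7) = 36 + 4*35 = 36 + 140 = 176)
C = -20 (C = (-27 + 8) - 1 = -19 - 1 = -20)
Z(o) = 313/44 (Z(o) = 7 - (-20)/176 = 7 - 1*(-5/44) = 7 + 5/44 = 313/44)
1/(-8710/7361 + Z(7)) = 1/(-8710/7361 + 313/44) = 1/(1920753/323884) = 323884/1920753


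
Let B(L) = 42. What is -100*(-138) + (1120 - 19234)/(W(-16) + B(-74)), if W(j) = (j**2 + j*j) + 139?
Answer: 3181762/231 ≈ 13774.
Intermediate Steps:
W(j) = 139 + 2*j**2 (W(j) = (j**2 + j**2) + 139 = 2*j**2 + 139 = 139 + 2*j**2)
-100*(-138) + (1120 - 19234)/(W(-16) + B(-74)) = -100*(-138) + (1120 - 19234)/((139 + 2*(-16)**2) + 42) = 13800 - 18114/((139 + 2*256) + 42) = 13800 - 18114/((139 + 512) + 42) = 13800 - 18114/(651 + 42) = 13800 - 18114/693 = 13800 - 18114*1/693 = 13800 - 6038/231 = 3181762/231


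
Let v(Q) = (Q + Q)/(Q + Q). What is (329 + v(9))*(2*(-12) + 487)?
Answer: 152790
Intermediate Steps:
v(Q) = 1 (v(Q) = (2*Q)/((2*Q)) = (2*Q)*(1/(2*Q)) = 1)
(329 + v(9))*(2*(-12) + 487) = (329 + 1)*(2*(-12) + 487) = 330*(-24 + 487) = 330*463 = 152790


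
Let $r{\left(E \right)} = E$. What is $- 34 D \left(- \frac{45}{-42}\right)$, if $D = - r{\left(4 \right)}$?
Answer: $\frac{1020}{7} \approx 145.71$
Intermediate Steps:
$D = -4$ ($D = \left(-1\right) 4 = -4$)
$- 34 D \left(- \frac{45}{-42}\right) = \left(-34\right) \left(-4\right) \left(- \frac{45}{-42}\right) = 136 \left(\left(-45\right) \left(- \frac{1}{42}\right)\right) = 136 \cdot \frac{15}{14} = \frac{1020}{7}$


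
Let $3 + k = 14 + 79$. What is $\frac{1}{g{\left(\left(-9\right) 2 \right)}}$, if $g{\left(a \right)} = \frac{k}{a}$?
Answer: $- \frac{1}{5} \approx -0.2$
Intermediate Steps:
$k = 90$ ($k = -3 + \left(14 + 79\right) = -3 + 93 = 90$)
$g{\left(a \right)} = \frac{90}{a}$
$\frac{1}{g{\left(\left(-9\right) 2 \right)}} = \frac{1}{90 \frac{1}{\left(-9\right) 2}} = \frac{1}{90 \frac{1}{-18}} = \frac{1}{90 \left(- \frac{1}{18}\right)} = \frac{1}{-5} = - \frac{1}{5}$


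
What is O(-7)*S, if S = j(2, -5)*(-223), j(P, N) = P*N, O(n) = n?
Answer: -15610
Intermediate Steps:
j(P, N) = N*P
S = 2230 (S = -5*2*(-223) = -10*(-223) = 2230)
O(-7)*S = -7*2230 = -15610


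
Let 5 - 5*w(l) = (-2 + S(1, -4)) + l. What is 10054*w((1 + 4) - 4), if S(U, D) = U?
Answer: 10054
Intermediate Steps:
w(l) = 6/5 - l/5 (w(l) = 1 - ((-2 + 1) + l)/5 = 1 - (-1 + l)/5 = 1 + (⅕ - l/5) = 6/5 - l/5)
10054*w((1 + 4) - 4) = 10054*(6/5 - ((1 + 4) - 4)/5) = 10054*(6/5 - (5 - 4)/5) = 10054*(6/5 - ⅕*1) = 10054*(6/5 - ⅕) = 10054*1 = 10054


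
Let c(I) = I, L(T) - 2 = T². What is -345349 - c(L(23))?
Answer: -345880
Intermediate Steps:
L(T) = 2 + T²
-345349 - c(L(23)) = -345349 - (2 + 23²) = -345349 - (2 + 529) = -345349 - 1*531 = -345349 - 531 = -345880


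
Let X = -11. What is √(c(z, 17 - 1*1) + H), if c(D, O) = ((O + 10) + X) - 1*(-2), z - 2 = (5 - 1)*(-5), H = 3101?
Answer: √3118 ≈ 55.839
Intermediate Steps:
z = -18 (z = 2 + (5 - 1)*(-5) = 2 + 4*(-5) = 2 - 20 = -18)
c(D, O) = 1 + O (c(D, O) = ((O + 10) - 11) - 1*(-2) = ((10 + O) - 11) + 2 = (-1 + O) + 2 = 1 + O)
√(c(z, 17 - 1*1) + H) = √((1 + (17 - 1*1)) + 3101) = √((1 + (17 - 1)) + 3101) = √((1 + 16) + 3101) = √(17 + 3101) = √3118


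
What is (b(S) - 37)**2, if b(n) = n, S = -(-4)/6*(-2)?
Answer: 13225/9 ≈ 1469.4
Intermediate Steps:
S = -4/3 (S = -(-4)/6*(-2) = -4*(-1/6)*(-2) = (2/3)*(-2) = -4/3 ≈ -1.3333)
(b(S) - 37)**2 = (-4/3 - 37)**2 = (-115/3)**2 = 13225/9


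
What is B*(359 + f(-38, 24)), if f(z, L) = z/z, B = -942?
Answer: -339120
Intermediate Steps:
f(z, L) = 1
B*(359 + f(-38, 24)) = -942*(359 + 1) = -942*360 = -339120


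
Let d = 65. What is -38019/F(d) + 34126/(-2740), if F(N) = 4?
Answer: -26077141/2740 ≈ -9517.2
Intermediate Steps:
-38019/F(d) + 34126/(-2740) = -38019/4 + 34126/(-2740) = -38019*1/4 + 34126*(-1/2740) = -38019/4 - 17063/1370 = -26077141/2740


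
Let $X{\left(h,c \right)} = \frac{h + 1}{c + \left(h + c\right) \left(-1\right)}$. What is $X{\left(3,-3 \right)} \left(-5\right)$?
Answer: $\frac{20}{3} \approx 6.6667$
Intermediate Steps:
$X{\left(h,c \right)} = - \frac{1 + h}{h}$ ($X{\left(h,c \right)} = \frac{1 + h}{c + \left(c + h\right) \left(-1\right)} = \frac{1 + h}{c - \left(c + h\right)} = \frac{1 + h}{\left(-1\right) h} = \left(1 + h\right) \left(- \frac{1}{h}\right) = - \frac{1 + h}{h}$)
$X{\left(3,-3 \right)} \left(-5\right) = \frac{-1 - 3}{3} \left(-5\right) = \frac{1}{3} \left(-4\right) \left(-5\right) = \left(- \frac{4}{3}\right) \left(-5\right) = \frac{20}{3}$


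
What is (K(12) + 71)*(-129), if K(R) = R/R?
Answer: -9288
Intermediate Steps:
K(R) = 1
(K(12) + 71)*(-129) = (1 + 71)*(-129) = 72*(-129) = -9288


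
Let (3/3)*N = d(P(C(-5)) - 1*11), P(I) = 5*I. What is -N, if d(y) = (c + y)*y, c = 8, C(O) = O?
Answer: -1008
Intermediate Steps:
d(y) = y*(8 + y) (d(y) = (8 + y)*y = y*(8 + y))
N = 1008 (N = (5*(-5) - 1*11)*(8 + (5*(-5) - 1*11)) = (-25 - 11)*(8 + (-25 - 11)) = -36*(8 - 36) = -36*(-28) = 1008)
-N = -1*1008 = -1008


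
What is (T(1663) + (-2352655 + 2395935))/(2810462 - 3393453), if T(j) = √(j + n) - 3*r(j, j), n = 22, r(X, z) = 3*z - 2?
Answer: -28319/582991 - √1685/582991 ≈ -0.048646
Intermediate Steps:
r(X, z) = -2 + 3*z
T(j) = 6 + √(22 + j) - 9*j (T(j) = √(j + 22) - 3*(-2 + 3*j) = √(22 + j) + (6 - 9*j) = 6 + √(22 + j) - 9*j)
(T(1663) + (-2352655 + 2395935))/(2810462 - 3393453) = ((6 + √(22 + 1663) - 9*1663) + (-2352655 + 2395935))/(2810462 - 3393453) = ((6 + √1685 - 14967) + 43280)/(-582991) = ((-14961 + √1685) + 43280)*(-1/582991) = (28319 + √1685)*(-1/582991) = -28319/582991 - √1685/582991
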